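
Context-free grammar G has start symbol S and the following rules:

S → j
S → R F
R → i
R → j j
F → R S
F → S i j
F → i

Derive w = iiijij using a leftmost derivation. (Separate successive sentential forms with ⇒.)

S⇒RF⇒iF⇒iRS⇒iiS⇒iiRF⇒iiiF⇒iiiSij⇒iiijij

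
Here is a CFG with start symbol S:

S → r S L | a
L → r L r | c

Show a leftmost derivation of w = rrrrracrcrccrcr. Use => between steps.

S => rSL   [S → r S L]
rSL => rrSLL   [S → r S L]
rrSLL => rrrSLLL   [S → r S L]
rrrSLLL => rrrrSLLLL   [S → r S L]
rrrrSLLLL => rrrrrSLLLLL   [S → r S L]
rrrrrSLLLLL => rrrrraLLLLL   [S → a]
rrrrraLLLLL => rrrrracLLLL   [L → c]
rrrrracLLLL => rrrrracrLrLLL   [L → r L r]
rrrrracrLrLLL => rrrrracrcrLLL   [L → c]
rrrrracrcrLLL => rrrrracrcrcLL   [L → c]
rrrrracrcrcLL => rrrrracrcrccL   [L → c]
rrrrracrcrccL => rrrrracrcrccrLr   [L → r L r]
rrrrracrcrccrLr => rrrrracrcrccrcr   [L → c]

S => rSL => rrSLL => rrrSLLL => rrrrSLLLL => rrrrrSLLLLL => rrrrraLLLLL => rrrrracLLLL => rrrrracrLrLLL => rrrrracrcrLLL => rrrrracrcrcLL => rrrrracrcrccL => rrrrracrcrccrLr => rrrrracrcrccrcr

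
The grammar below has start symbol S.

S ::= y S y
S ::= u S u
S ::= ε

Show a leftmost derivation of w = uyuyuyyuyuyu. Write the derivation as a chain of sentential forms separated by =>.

S => uSu   [S ::= u S u]
uSu => uySyu   [S ::= y S y]
uySyu => uyuSuyu   [S ::= u S u]
uyuSuyu => uyuySyuyu   [S ::= y S y]
uyuySyuyu => uyuyuSuyuyu   [S ::= u S u]
uyuyuSuyuyu => uyuyuySyuyuyu   [S ::= y S y]
uyuyuySyuyuyu => uyuyuyyuyuyu   [S ::= ε]

S => uSu => uySyu => uyuSuyu => uyuySyuyu => uyuyuSuyuyu => uyuyuySyuyuyu => uyuyuyyuyuyu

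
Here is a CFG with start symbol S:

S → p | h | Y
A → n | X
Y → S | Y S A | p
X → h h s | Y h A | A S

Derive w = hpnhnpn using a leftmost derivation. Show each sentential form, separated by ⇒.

S ⇒ Y ⇒ YSA ⇒ YSASA ⇒ YSASASA ⇒ SSASASA ⇒ hSASASA ⇒ hpASASA ⇒ hpnSASA ⇒ hpnhASA ⇒ hpnhnSA ⇒ hpnhnpA ⇒ hpnhnpn

S ⇒ Y   [S → Y]
Y ⇒ YSA   [Y → Y S A]
YSA ⇒ YSASA   [Y → Y S A]
YSASA ⇒ YSASASA   [Y → Y S A]
YSASASA ⇒ SSASASA   [Y → S]
SSASASA ⇒ hSASASA   [S → h]
hSASASA ⇒ hpASASA   [S → p]
hpASASA ⇒ hpnSASA   [A → n]
hpnSASA ⇒ hpnhASA   [S → h]
hpnhASA ⇒ hpnhnSA   [A → n]
hpnhnSA ⇒ hpnhnpA   [S → p]
hpnhnpA ⇒ hpnhnpn   [A → n]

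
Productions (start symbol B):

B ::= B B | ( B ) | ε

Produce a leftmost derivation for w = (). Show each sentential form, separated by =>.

B=>BB=>(B)B=>()B=>()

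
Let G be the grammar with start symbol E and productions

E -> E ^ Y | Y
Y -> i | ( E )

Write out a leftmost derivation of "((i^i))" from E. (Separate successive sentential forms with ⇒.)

E ⇒ Y   [E -> Y]
Y ⇒ (E)   [Y -> ( E )]
(E) ⇒ (Y)   [E -> Y]
(Y) ⇒ ((E))   [Y -> ( E )]
((E)) ⇒ ((E^Y))   [E -> E ^ Y]
((E^Y)) ⇒ ((Y^Y))   [E -> Y]
((Y^Y)) ⇒ ((i^Y))   [Y -> i]
((i^Y)) ⇒ ((i^i))   [Y -> i]

E⇒Y⇒(E)⇒(Y)⇒((E))⇒((E^Y))⇒((Y^Y))⇒((i^Y))⇒((i^i))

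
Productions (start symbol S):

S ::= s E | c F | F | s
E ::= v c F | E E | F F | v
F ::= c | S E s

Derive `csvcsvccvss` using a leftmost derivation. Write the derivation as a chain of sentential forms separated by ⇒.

S ⇒ cF   [S ::= c F]
cF ⇒ cSEs   [F ::= S E s]
cSEs ⇒ csEs   [S ::= s]
csEs ⇒ csvcFs   [E ::= v c F]
csvcFs ⇒ csvcSEss   [F ::= S E s]
csvcSEss ⇒ csvcsEss   [S ::= s]
csvcsEss ⇒ csvcsEEss   [E ::= E E]
csvcsEEss ⇒ csvcsEEEss   [E ::= E E]
csvcsEEEss ⇒ csvcsvEEss   [E ::= v]
csvcsvEEss ⇒ csvcsvFFEss   [E ::= F F]
csvcsvFFEss ⇒ csvcsvcFEss   [F ::= c]
csvcsvcFEss ⇒ csvcsvccEss   [F ::= c]
csvcsvccEss ⇒ csvcsvccvss   [E ::= v]

S ⇒ cF ⇒ cSEs ⇒ csEs ⇒ csvcFs ⇒ csvcSEss ⇒ csvcsEss ⇒ csvcsEEss ⇒ csvcsEEEss ⇒ csvcsvEEss ⇒ csvcsvFFEss ⇒ csvcsvcFEss ⇒ csvcsvccEss ⇒ csvcsvccvss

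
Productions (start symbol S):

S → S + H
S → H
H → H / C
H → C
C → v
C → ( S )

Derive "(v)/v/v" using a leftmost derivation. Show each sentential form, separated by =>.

S => H => H/C => H/C/C => C/C/C => (S)/C/C => (H)/C/C => (C)/C/C => (v)/C/C => (v)/v/C => (v)/v/v

S => H   [S → H]
H => H/C   [H → H / C]
H/C => H/C/C   [H → H / C]
H/C/C => C/C/C   [H → C]
C/C/C => (S)/C/C   [C → ( S )]
(S)/C/C => (H)/C/C   [S → H]
(H)/C/C => (C)/C/C   [H → C]
(C)/C/C => (v)/C/C   [C → v]
(v)/C/C => (v)/v/C   [C → v]
(v)/v/C => (v)/v/v   [C → v]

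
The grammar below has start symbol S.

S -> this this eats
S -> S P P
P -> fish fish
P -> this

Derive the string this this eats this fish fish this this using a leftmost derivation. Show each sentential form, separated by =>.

S => S P P   [S -> S P P]
S P P => S P P P P   [S -> S P P]
S P P P P => this this eats P P P P   [S -> this this eats]
this this eats P P P P => this this eats this P P P   [P -> this]
this this eats this P P P => this this eats this fish fish P P   [P -> fish fish]
this this eats this fish fish P P => this this eats this fish fish this P   [P -> this]
this this eats this fish fish this P => this this eats this fish fish this this   [P -> this]

S => S P P => S P P P P => this this eats P P P P => this this eats this P P P => this this eats this fish fish P P => this this eats this fish fish this P => this this eats this fish fish this this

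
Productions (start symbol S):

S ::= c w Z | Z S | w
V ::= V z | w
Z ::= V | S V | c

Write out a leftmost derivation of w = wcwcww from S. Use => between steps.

S => ZS => VS => wS => wZS => wSVS => wcwZVS => wcwcVS => wcwcwS => wcwcww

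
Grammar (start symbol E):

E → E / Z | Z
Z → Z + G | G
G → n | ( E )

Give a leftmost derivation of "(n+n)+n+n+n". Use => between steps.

E => Z   [E → Z]
Z => Z+G   [Z → Z + G]
Z+G => Z+G+G   [Z → Z + G]
Z+G+G => Z+G+G+G   [Z → Z + G]
Z+G+G+G => G+G+G+G   [Z → G]
G+G+G+G => (E)+G+G+G   [G → ( E )]
(E)+G+G+G => (Z)+G+G+G   [E → Z]
(Z)+G+G+G => (Z+G)+G+G+G   [Z → Z + G]
(Z+G)+G+G+G => (G+G)+G+G+G   [Z → G]
(G+G)+G+G+G => (n+G)+G+G+G   [G → n]
(n+G)+G+G+G => (n+n)+G+G+G   [G → n]
(n+n)+G+G+G => (n+n)+n+G+G   [G → n]
(n+n)+n+G+G => (n+n)+n+n+G   [G → n]
(n+n)+n+n+G => (n+n)+n+n+n   [G → n]

E => Z => Z+G => Z+G+G => Z+G+G+G => G+G+G+G => (E)+G+G+G => (Z)+G+G+G => (Z+G)+G+G+G => (G+G)+G+G+G => (n+G)+G+G+G => (n+n)+G+G+G => (n+n)+n+G+G => (n+n)+n+n+G => (n+n)+n+n+n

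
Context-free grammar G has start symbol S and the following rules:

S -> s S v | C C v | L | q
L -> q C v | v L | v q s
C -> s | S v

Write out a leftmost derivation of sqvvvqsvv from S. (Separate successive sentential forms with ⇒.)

S ⇒ CCv ⇒ SvCv ⇒ sSvvCv ⇒ sqvvCv ⇒ sqvvSvv ⇒ sqvvLvv ⇒ sqvvvqsvv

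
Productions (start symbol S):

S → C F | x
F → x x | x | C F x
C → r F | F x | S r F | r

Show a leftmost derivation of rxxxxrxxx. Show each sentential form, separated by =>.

S => CF => SrFF => CFrFF => FxFrFF => CFxxFrFF => rFxxFrFF => rxxxFrFF => rxxxxrFF => rxxxxrxF => rxxxxrxxx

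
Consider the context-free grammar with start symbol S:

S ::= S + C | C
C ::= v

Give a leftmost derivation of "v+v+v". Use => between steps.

S => S+C => S+C+C => C+C+C => v+C+C => v+v+C => v+v+v

S => S+C   [S ::= S + C]
S+C => S+C+C   [S ::= S + C]
S+C+C => C+C+C   [S ::= C]
C+C+C => v+C+C   [C ::= v]
v+C+C => v+v+C   [C ::= v]
v+v+C => v+v+v   [C ::= v]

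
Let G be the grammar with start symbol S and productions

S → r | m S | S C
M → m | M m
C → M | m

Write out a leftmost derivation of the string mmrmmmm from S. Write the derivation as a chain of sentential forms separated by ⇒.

S ⇒ SC ⇒ mSC ⇒ mmSC ⇒ mmrC ⇒ mmrM ⇒ mmrMm ⇒ mmrMmm ⇒ mmrMmmm ⇒ mmrmmmm

S ⇒ SC   [S → S C]
SC ⇒ mSC   [S → m S]
mSC ⇒ mmSC   [S → m S]
mmSC ⇒ mmrC   [S → r]
mmrC ⇒ mmrM   [C → M]
mmrM ⇒ mmrMm   [M → M m]
mmrMm ⇒ mmrMmm   [M → M m]
mmrMmm ⇒ mmrMmmm   [M → M m]
mmrMmmm ⇒ mmrmmmm   [M → m]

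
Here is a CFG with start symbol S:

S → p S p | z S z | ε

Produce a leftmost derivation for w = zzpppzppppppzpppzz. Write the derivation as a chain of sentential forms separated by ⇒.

S⇒zSz⇒zzSzz⇒zzpSpzz⇒zzppSppzz⇒zzpppSpppzz⇒zzpppzSzpppzz⇒zzpppzpSpzpppzz⇒zzpppzppSppzpppzz⇒zzpppzpppSpppzpppzz⇒zzpppzppppppzpppzz

S ⇒ zSz   [S → z S z]
zSz ⇒ zzSzz   [S → z S z]
zzSzz ⇒ zzpSpzz   [S → p S p]
zzpSpzz ⇒ zzppSppzz   [S → p S p]
zzppSppzz ⇒ zzpppSpppzz   [S → p S p]
zzpppSpppzz ⇒ zzpppzSzpppzz   [S → z S z]
zzpppzSzpppzz ⇒ zzpppzpSpzpppzz   [S → p S p]
zzpppzpSpzpppzz ⇒ zzpppzppSppzpppzz   [S → p S p]
zzpppzppSppzpppzz ⇒ zzpppzpppSpppzpppzz   [S → p S p]
zzpppzpppSpppzpppzz ⇒ zzpppzppppppzpppzz   [S → ε]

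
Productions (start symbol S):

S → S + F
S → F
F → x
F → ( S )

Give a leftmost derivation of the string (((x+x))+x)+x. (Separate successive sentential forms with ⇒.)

S ⇒ S+F ⇒ F+F ⇒ (S)+F ⇒ (S+F)+F ⇒ (F+F)+F ⇒ ((S)+F)+F ⇒ ((F)+F)+F ⇒ (((S))+F)+F ⇒ (((S+F))+F)+F ⇒ (((F+F))+F)+F ⇒ (((x+F))+F)+F ⇒ (((x+x))+F)+F ⇒ (((x+x))+x)+F ⇒ (((x+x))+x)+x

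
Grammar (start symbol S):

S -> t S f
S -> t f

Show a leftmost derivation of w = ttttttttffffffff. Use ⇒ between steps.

S ⇒ tSf ⇒ ttSff ⇒ tttSfff ⇒ ttttSffff ⇒ tttttSfffff ⇒ ttttttSffffff ⇒ tttttttSfffffff ⇒ ttttttttffffffff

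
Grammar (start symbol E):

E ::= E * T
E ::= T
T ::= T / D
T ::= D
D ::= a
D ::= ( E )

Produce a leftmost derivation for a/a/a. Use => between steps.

E => T   [E ::= T]
T => T/D   [T ::= T / D]
T/D => T/D/D   [T ::= T / D]
T/D/D => D/D/D   [T ::= D]
D/D/D => a/D/D   [D ::= a]
a/D/D => a/a/D   [D ::= a]
a/a/D => a/a/a   [D ::= a]

E => T => T/D => T/D/D => D/D/D => a/D/D => a/a/D => a/a/a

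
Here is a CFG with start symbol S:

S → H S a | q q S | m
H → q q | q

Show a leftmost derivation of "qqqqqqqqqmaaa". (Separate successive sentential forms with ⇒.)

S ⇒ qqS ⇒ qqHSa ⇒ qqqSa ⇒ qqqHSaa ⇒ qqqqqSaa ⇒ qqqqqqqSaa ⇒ qqqqqqqHSaaa ⇒ qqqqqqqqqSaaa ⇒ qqqqqqqqqmaaa

S ⇒ qqS   [S → q q S]
qqS ⇒ qqHSa   [S → H S a]
qqHSa ⇒ qqqSa   [H → q]
qqqSa ⇒ qqqHSaa   [S → H S a]
qqqHSaa ⇒ qqqqqSaa   [H → q q]
qqqqqSaa ⇒ qqqqqqqSaa   [S → q q S]
qqqqqqqSaa ⇒ qqqqqqqHSaaa   [S → H S a]
qqqqqqqHSaaa ⇒ qqqqqqqqqSaaa   [H → q q]
qqqqqqqqqSaaa ⇒ qqqqqqqqqmaaa   [S → m]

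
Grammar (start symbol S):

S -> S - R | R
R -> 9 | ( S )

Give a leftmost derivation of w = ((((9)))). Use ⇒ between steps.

S⇒R⇒(S)⇒(R)⇒((S))⇒((R))⇒(((S)))⇒(((R)))⇒((((S))))⇒((((R))))⇒((((9))))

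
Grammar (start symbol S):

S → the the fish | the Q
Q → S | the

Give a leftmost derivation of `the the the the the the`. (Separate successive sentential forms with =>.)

S => the Q => the S => the the Q => the the S => the the the Q => the the the S => the the the the Q => the the the the S => the the the the the Q => the the the the the the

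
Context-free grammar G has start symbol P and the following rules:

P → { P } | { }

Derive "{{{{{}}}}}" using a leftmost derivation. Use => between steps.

P => {P}   [P → { P }]
{P} => {{P}}   [P → { P }]
{{P}} => {{{P}}}   [P → { P }]
{{{P}}} => {{{{P}}}}   [P → { P }]
{{{{P}}}} => {{{{{}}}}}   [P → { }]

P => {P} => {{P}} => {{{P}}} => {{{{P}}}} => {{{{{}}}}}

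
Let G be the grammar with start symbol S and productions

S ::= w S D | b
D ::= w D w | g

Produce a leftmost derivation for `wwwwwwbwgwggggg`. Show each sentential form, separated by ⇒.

S ⇒ wSD ⇒ wwSDD ⇒ wwwSDDD ⇒ wwwwSDDDD ⇒ wwwwwSDDDDD ⇒ wwwwwwSDDDDDD ⇒ wwwwwwbDDDDDD ⇒ wwwwwwbwDwDDDDD ⇒ wwwwwwbwgwDDDDD ⇒ wwwwwwbwgwgDDDD ⇒ wwwwwwbwgwggDDD ⇒ wwwwwwbwgwgggDD ⇒ wwwwwwbwgwggggD ⇒ wwwwwwbwgwggggg

S ⇒ wSD   [S ::= w S D]
wSD ⇒ wwSDD   [S ::= w S D]
wwSDD ⇒ wwwSDDD   [S ::= w S D]
wwwSDDD ⇒ wwwwSDDDD   [S ::= w S D]
wwwwSDDDD ⇒ wwwwwSDDDDD   [S ::= w S D]
wwwwwSDDDDD ⇒ wwwwwwSDDDDDD   [S ::= w S D]
wwwwwwSDDDDDD ⇒ wwwwwwbDDDDDD   [S ::= b]
wwwwwwbDDDDDD ⇒ wwwwwwbwDwDDDDD   [D ::= w D w]
wwwwwwbwDwDDDDD ⇒ wwwwwwbwgwDDDDD   [D ::= g]
wwwwwwbwgwDDDDD ⇒ wwwwwwbwgwgDDDD   [D ::= g]
wwwwwwbwgwgDDDD ⇒ wwwwwwbwgwggDDD   [D ::= g]
wwwwwwbwgwggDDD ⇒ wwwwwwbwgwgggDD   [D ::= g]
wwwwwwbwgwgggDD ⇒ wwwwwwbwgwggggD   [D ::= g]
wwwwwwbwgwggggD ⇒ wwwwwwbwgwggggg   [D ::= g]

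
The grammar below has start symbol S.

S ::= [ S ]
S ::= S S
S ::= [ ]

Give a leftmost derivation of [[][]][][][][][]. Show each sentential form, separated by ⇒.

S ⇒ SS   [S ::= S S]
SS ⇒ SSS   [S ::= S S]
SSS ⇒ SSSS   [S ::= S S]
SSSS ⇒ [S]SSS   [S ::= [ S ]]
[S]SSS ⇒ [SS]SSS   [S ::= S S]
[SS]SSS ⇒ [[]S]SSS   [S ::= [ ]]
[[]S]SSS ⇒ [[][]]SSS   [S ::= [ ]]
[[][]]SSS ⇒ [[][]][]SS   [S ::= [ ]]
[[][]][]SS ⇒ [[][]][]SSS   [S ::= S S]
[[][]][]SSS ⇒ [[][]][][]SS   [S ::= [ ]]
[[][]][][]SS ⇒ [[][]][][]SSS   [S ::= S S]
[[][]][][]SSS ⇒ [[][]][][][]SS   [S ::= [ ]]
[[][]][][][]SS ⇒ [[][]][][][][]S   [S ::= [ ]]
[[][]][][][][]S ⇒ [[][]][][][][][]   [S ::= [ ]]

S ⇒ SS ⇒ SSS ⇒ SSSS ⇒ [S]SSS ⇒ [SS]SSS ⇒ [[]S]SSS ⇒ [[][]]SSS ⇒ [[][]][]SS ⇒ [[][]][]SSS ⇒ [[][]][][]SS ⇒ [[][]][][]SSS ⇒ [[][]][][][]SS ⇒ [[][]][][][][]S ⇒ [[][]][][][][][]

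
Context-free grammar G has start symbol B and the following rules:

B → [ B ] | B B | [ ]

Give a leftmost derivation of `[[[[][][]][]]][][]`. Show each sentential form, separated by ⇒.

B ⇒ BB ⇒ BBB ⇒ [B]BB ⇒ [[B]]BB ⇒ [[BB]]BB ⇒ [[[B]B]]BB ⇒ [[[BB]B]]BB ⇒ [[[BBB]B]]BB ⇒ [[[[]BB]B]]BB ⇒ [[[[][]B]B]]BB ⇒ [[[[][][]]B]]BB ⇒ [[[[][][]][]]]BB ⇒ [[[[][][]][]]][]B ⇒ [[[[][][]][]]][][]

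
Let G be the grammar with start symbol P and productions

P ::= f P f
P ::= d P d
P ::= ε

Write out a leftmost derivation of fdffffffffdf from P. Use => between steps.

P=>fPf=>fdPdf=>fdfPfdf=>fdffPffdf=>fdfffPfffdf=>fdffffPffffdf=>fdffffffffdf

P => fPf   [P ::= f P f]
fPf => fdPdf   [P ::= d P d]
fdPdf => fdfPfdf   [P ::= f P f]
fdfPfdf => fdffPffdf   [P ::= f P f]
fdffPffdf => fdfffPfffdf   [P ::= f P f]
fdfffPfffdf => fdffffPffffdf   [P ::= f P f]
fdffffPffffdf => fdffffffffdf   [P ::= ε]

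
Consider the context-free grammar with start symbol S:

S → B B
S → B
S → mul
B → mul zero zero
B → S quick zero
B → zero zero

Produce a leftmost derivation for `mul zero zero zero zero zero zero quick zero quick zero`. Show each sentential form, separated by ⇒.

S ⇒ B B   [S → B B]
B B ⇒ mul zero zero B   [B → mul zero zero]
mul zero zero B ⇒ mul zero zero S quick zero   [B → S quick zero]
mul zero zero S quick zero ⇒ mul zero zero B B quick zero   [S → B B]
mul zero zero B B quick zero ⇒ mul zero zero zero zero B quick zero   [B → zero zero]
mul zero zero zero zero B quick zero ⇒ mul zero zero zero zero S quick zero quick zero   [B → S quick zero]
mul zero zero zero zero S quick zero quick zero ⇒ mul zero zero zero zero B quick zero quick zero   [S → B]
mul zero zero zero zero B quick zero quick zero ⇒ mul zero zero zero zero zero zero quick zero quick zero   [B → zero zero]

S ⇒ B B ⇒ mul zero zero B ⇒ mul zero zero S quick zero ⇒ mul zero zero B B quick zero ⇒ mul zero zero zero zero B quick zero ⇒ mul zero zero zero zero S quick zero quick zero ⇒ mul zero zero zero zero B quick zero quick zero ⇒ mul zero zero zero zero zero zero quick zero quick zero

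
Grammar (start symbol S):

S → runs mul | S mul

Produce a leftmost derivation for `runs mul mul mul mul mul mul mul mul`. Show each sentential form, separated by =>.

S => S mul => S mul mul => S mul mul mul => S mul mul mul mul => S mul mul mul mul mul => S mul mul mul mul mul mul => S mul mul mul mul mul mul mul => runs mul mul mul mul mul mul mul mul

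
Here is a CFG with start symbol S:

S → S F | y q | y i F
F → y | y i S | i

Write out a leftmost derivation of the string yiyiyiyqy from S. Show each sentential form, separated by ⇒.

S ⇒ SF ⇒ SFF ⇒ yiFFF ⇒ yiyFF ⇒ yiyiF ⇒ yiyiyiS ⇒ yiyiyiSF ⇒ yiyiyiyqF ⇒ yiyiyiyqy

S ⇒ SF   [S → S F]
SF ⇒ SFF   [S → S F]
SFF ⇒ yiFFF   [S → y i F]
yiFFF ⇒ yiyFF   [F → y]
yiyFF ⇒ yiyiF   [F → i]
yiyiF ⇒ yiyiyiS   [F → y i S]
yiyiyiS ⇒ yiyiyiSF   [S → S F]
yiyiyiSF ⇒ yiyiyiyqF   [S → y q]
yiyiyiyqF ⇒ yiyiyiyqy   [F → y]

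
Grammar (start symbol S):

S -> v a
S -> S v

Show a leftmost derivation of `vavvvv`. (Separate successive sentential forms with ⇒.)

S ⇒ Sv ⇒ Svv ⇒ Svvv ⇒ Svvvv ⇒ vavvvv

S ⇒ Sv   [S -> S v]
Sv ⇒ Svv   [S -> S v]
Svv ⇒ Svvv   [S -> S v]
Svvv ⇒ Svvvv   [S -> S v]
Svvvv ⇒ vavvvv   [S -> v a]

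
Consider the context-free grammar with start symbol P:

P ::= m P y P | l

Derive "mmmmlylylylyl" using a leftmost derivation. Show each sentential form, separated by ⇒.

P ⇒ mPyP   [P ::= m P y P]
mPyP ⇒ mmPyPyP   [P ::= m P y P]
mmPyPyP ⇒ mmmPyPyPyP   [P ::= m P y P]
mmmPyPyPyP ⇒ mmmmPyPyPyPyP   [P ::= m P y P]
mmmmPyPyPyPyP ⇒ mmmmlyPyPyPyP   [P ::= l]
mmmmlyPyPyPyP ⇒ mmmmlylyPyPyP   [P ::= l]
mmmmlylyPyPyP ⇒ mmmmlylylyPyP   [P ::= l]
mmmmlylylyPyP ⇒ mmmmlylylylyP   [P ::= l]
mmmmlylylylyP ⇒ mmmmlylylylyl   [P ::= l]

P ⇒ mPyP ⇒ mmPyPyP ⇒ mmmPyPyPyP ⇒ mmmmPyPyPyPyP ⇒ mmmmlyPyPyPyP ⇒ mmmmlylyPyPyP ⇒ mmmmlylylyPyP ⇒ mmmmlylylylyP ⇒ mmmmlylylylyl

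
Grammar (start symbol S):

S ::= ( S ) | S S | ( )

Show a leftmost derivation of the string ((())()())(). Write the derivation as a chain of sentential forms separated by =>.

S => SS => (S)S => (SS)S => (SSS)S => ((S)SS)S => ((())SS)S => ((())()S)S => ((())()())S => ((())()())()

S => SS   [S ::= S S]
SS => (S)S   [S ::= ( S )]
(S)S => (SS)S   [S ::= S S]
(SS)S => (SSS)S   [S ::= S S]
(SSS)S => ((S)SS)S   [S ::= ( S )]
((S)SS)S => ((())SS)S   [S ::= ( )]
((())SS)S => ((())()S)S   [S ::= ( )]
((())()S)S => ((())()())S   [S ::= ( )]
((())()())S => ((())()())()   [S ::= ( )]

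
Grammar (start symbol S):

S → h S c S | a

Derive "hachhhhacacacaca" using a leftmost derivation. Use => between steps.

S => hScS => hacS => hachScS => hachhScScS => hachhhScScScS => hachhhhScScScScS => hachhhhacScScScS => hachhhhacacScScS => hachhhhacacacScS => hachhhhacacacacS => hachhhhacacacaca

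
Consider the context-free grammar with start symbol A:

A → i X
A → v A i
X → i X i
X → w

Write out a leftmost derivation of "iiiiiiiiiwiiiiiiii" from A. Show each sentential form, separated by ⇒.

A ⇒ iX ⇒ iiXi ⇒ iiiXii ⇒ iiiiXiii ⇒ iiiiiXiiii ⇒ iiiiiiXiiiii ⇒ iiiiiiiXiiiiii ⇒ iiiiiiiiXiiiiiii ⇒ iiiiiiiiiXiiiiiiii ⇒ iiiiiiiiiwiiiiiiii

A ⇒ iX   [A → i X]
iX ⇒ iiXi   [X → i X i]
iiXi ⇒ iiiXii   [X → i X i]
iiiXii ⇒ iiiiXiii   [X → i X i]
iiiiXiii ⇒ iiiiiXiiii   [X → i X i]
iiiiiXiiii ⇒ iiiiiiXiiiii   [X → i X i]
iiiiiiXiiiii ⇒ iiiiiiiXiiiiii   [X → i X i]
iiiiiiiXiiiiii ⇒ iiiiiiiiXiiiiiii   [X → i X i]
iiiiiiiiXiiiiiii ⇒ iiiiiiiiiXiiiiiiii   [X → i X i]
iiiiiiiiiXiiiiiiii ⇒ iiiiiiiiiwiiiiiiii   [X → w]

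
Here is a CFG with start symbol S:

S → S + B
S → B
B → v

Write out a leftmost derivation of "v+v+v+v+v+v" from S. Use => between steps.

S => S+B => S+B+B => S+B+B+B => S+B+B+B+B => S+B+B+B+B+B => B+B+B+B+B+B => v+B+B+B+B+B => v+v+B+B+B+B => v+v+v+B+B+B => v+v+v+v+B+B => v+v+v+v+v+B => v+v+v+v+v+v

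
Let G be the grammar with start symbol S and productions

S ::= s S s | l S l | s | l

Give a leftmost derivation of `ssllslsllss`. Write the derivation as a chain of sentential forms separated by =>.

S => sSs => ssSss => sslSlss => ssllSllss => ssllsSsllss => ssllslsllss

S => sSs   [S ::= s S s]
sSs => ssSss   [S ::= s S s]
ssSss => sslSlss   [S ::= l S l]
sslSlss => ssllSllss   [S ::= l S l]
ssllSllss => ssllsSsllss   [S ::= s S s]
ssllsSsllss => ssllslsllss   [S ::= l]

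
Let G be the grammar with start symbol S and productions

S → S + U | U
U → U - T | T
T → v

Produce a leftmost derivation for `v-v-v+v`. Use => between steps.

S => S+U   [S → S + U]
S+U => U+U   [S → U]
U+U => U-T+U   [U → U - T]
U-T+U => U-T-T+U   [U → U - T]
U-T-T+U => T-T-T+U   [U → T]
T-T-T+U => v-T-T+U   [T → v]
v-T-T+U => v-v-T+U   [T → v]
v-v-T+U => v-v-v+U   [T → v]
v-v-v+U => v-v-v+T   [U → T]
v-v-v+T => v-v-v+v   [T → v]

S => S+U => U+U => U-T+U => U-T-T+U => T-T-T+U => v-T-T+U => v-v-T+U => v-v-v+U => v-v-v+T => v-v-v+v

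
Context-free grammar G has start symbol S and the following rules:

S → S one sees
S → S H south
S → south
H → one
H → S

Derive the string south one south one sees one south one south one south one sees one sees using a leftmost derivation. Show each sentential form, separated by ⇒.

S ⇒ S one sees   [S → S one sees]
S one sees ⇒ S one sees one sees   [S → S one sees]
S one sees one sees ⇒ S H south one sees one sees   [S → S H south]
S H south one sees one sees ⇒ S H south H south one sees one sees   [S → S H south]
S H south H south one sees one sees ⇒ S H south H south H south one sees one sees   [S → S H south]
S H south H south H south one sees one sees ⇒ S one sees H south H south H south one sees one sees   [S → S one sees]
S one sees H south H south H south one sees one sees ⇒ S H south one sees H south H south H south one sees one sees   [S → S H south]
S H south one sees H south H south H south one sees one sees ⇒ south H south one sees H south H south H south one sees one sees   [S → south]
south H south one sees H south H south H south one sees one sees ⇒ south one south one sees H south H south H south one sees one sees   [H → one]
south one south one sees H south H south H south one sees one sees ⇒ south one south one sees one south H south H south one sees one sees   [H → one]
south one south one sees one south H south H south one sees one sees ⇒ south one south one sees one south one south H south one sees one sees   [H → one]
south one south one sees one south one south H south one sees one sees ⇒ south one south one sees one south one south one south one sees one sees   [H → one]

S ⇒ S one sees ⇒ S one sees one sees ⇒ S H south one sees one sees ⇒ S H south H south one sees one sees ⇒ S H south H south H south one sees one sees ⇒ S one sees H south H south H south one sees one sees ⇒ S H south one sees H south H south H south one sees one sees ⇒ south H south one sees H south H south H south one sees one sees ⇒ south one south one sees H south H south H south one sees one sees ⇒ south one south one sees one south H south H south one sees one sees ⇒ south one south one sees one south one south H south one sees one sees ⇒ south one south one sees one south one south one south one sees one sees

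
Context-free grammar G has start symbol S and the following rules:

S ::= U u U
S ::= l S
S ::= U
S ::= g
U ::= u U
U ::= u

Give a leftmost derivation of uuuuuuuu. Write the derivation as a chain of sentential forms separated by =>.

S => UuU => uUuU => uuUuU => uuuUuU => uuuuuU => uuuuuuU => uuuuuuuU => uuuuuuuu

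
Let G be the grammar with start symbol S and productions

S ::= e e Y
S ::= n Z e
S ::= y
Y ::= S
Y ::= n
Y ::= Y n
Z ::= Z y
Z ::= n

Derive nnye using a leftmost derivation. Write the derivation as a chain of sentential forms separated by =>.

S => nZe   [S ::= n Z e]
nZe => nZye   [Z ::= Z y]
nZye => nnye   [Z ::= n]

S => nZe => nZye => nnye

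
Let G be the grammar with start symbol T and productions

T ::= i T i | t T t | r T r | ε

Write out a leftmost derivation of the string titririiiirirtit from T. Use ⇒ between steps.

T⇒tTt⇒tiTit⇒titTtit⇒titrTrtit⇒titriTirtit⇒titrirTrirtit⇒titririTirirtit⇒titririiTiirirtit⇒titririiiirirtit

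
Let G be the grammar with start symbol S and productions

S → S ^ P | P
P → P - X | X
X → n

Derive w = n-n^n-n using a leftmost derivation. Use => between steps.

S => S^P => P^P => P-X^P => X-X^P => n-X^P => n-n^P => n-n^P-X => n-n^X-X => n-n^n-X => n-n^n-n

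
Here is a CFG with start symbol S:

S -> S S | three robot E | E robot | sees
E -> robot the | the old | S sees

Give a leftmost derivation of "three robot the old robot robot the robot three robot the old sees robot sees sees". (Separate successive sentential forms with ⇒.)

S ⇒ S S ⇒ three robot E S ⇒ three robot S sees S ⇒ three robot S S sees S ⇒ three robot E robot S sees S ⇒ three robot the old robot S sees S ⇒ three robot the old robot S S sees S ⇒ three robot the old robot E robot S sees S ⇒ three robot the old robot robot the robot S sees S ⇒ three robot the old robot robot the robot E robot sees S ⇒ three robot the old robot robot the robot S sees robot sees S ⇒ three robot the old robot robot the robot three robot E sees robot sees S ⇒ three robot the old robot robot the robot three robot the old sees robot sees S ⇒ three robot the old robot robot the robot three robot the old sees robot sees sees

S ⇒ S S   [S -> S S]
S S ⇒ three robot E S   [S -> three robot E]
three robot E S ⇒ three robot S sees S   [E -> S sees]
three robot S sees S ⇒ three robot S S sees S   [S -> S S]
three robot S S sees S ⇒ three robot E robot S sees S   [S -> E robot]
three robot E robot S sees S ⇒ three robot the old robot S sees S   [E -> the old]
three robot the old robot S sees S ⇒ three robot the old robot S S sees S   [S -> S S]
three robot the old robot S S sees S ⇒ three robot the old robot E robot S sees S   [S -> E robot]
three robot the old robot E robot S sees S ⇒ three robot the old robot robot the robot S sees S   [E -> robot the]
three robot the old robot robot the robot S sees S ⇒ three robot the old robot robot the robot E robot sees S   [S -> E robot]
three robot the old robot robot the robot E robot sees S ⇒ three robot the old robot robot the robot S sees robot sees S   [E -> S sees]
three robot the old robot robot the robot S sees robot sees S ⇒ three robot the old robot robot the robot three robot E sees robot sees S   [S -> three robot E]
three robot the old robot robot the robot three robot E sees robot sees S ⇒ three robot the old robot robot the robot three robot the old sees robot sees S   [E -> the old]
three robot the old robot robot the robot three robot the old sees robot sees S ⇒ three robot the old robot robot the robot three robot the old sees robot sees sees   [S -> sees]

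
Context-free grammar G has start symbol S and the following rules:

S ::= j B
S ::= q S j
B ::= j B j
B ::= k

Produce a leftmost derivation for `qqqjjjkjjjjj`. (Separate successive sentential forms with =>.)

S => qSj => qqSjj => qqqSjjj => qqqjBjjj => qqqjjBjjjj => qqqjjjBjjjjj => qqqjjjkjjjjj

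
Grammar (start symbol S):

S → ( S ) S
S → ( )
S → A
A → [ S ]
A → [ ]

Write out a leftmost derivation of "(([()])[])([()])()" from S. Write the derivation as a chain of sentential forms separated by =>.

S => (S)S   [S → ( S ) S]
(S)S => ((S)S)S   [S → ( S ) S]
((S)S)S => ((A)S)S   [S → A]
((A)S)S => (([S])S)S   [A → [ S ]]
(([S])S)S => (([()])S)S   [S → ( )]
(([()])S)S => (([()])A)S   [S → A]
(([()])A)S => (([()])[])S   [A → [ ]]
(([()])[])S => (([()])[])(S)S   [S → ( S ) S]
(([()])[])(S)S => (([()])[])(A)S   [S → A]
(([()])[])(A)S => (([()])[])([S])S   [A → [ S ]]
(([()])[])([S])S => (([()])[])([()])S   [S → ( )]
(([()])[])([()])S => (([()])[])([()])()   [S → ( )]

S=>(S)S=>((S)S)S=>((A)S)S=>(([S])S)S=>(([()])S)S=>(([()])A)S=>(([()])[])S=>(([()])[])(S)S=>(([()])[])(A)S=>(([()])[])([S])S=>(([()])[])([()])S=>(([()])[])([()])()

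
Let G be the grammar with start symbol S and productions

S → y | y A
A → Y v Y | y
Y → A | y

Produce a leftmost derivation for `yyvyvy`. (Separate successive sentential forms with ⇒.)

S ⇒ yA   [S → y A]
yA ⇒ yYvY   [A → Y v Y]
yYvY ⇒ yAvY   [Y → A]
yAvY ⇒ yYvYvY   [A → Y v Y]
yYvYvY ⇒ yyvYvY   [Y → y]
yyvYvY ⇒ yyvyvY   [Y → y]
yyvyvY ⇒ yyvyvA   [Y → A]
yyvyvA ⇒ yyvyvy   [A → y]

S ⇒ yA ⇒ yYvY ⇒ yAvY ⇒ yYvYvY ⇒ yyvYvY ⇒ yyvyvY ⇒ yyvyvA ⇒ yyvyvy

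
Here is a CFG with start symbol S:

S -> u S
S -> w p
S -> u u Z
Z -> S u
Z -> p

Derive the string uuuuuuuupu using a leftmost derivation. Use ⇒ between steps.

S ⇒ uS   [S -> u S]
uS ⇒ uuS   [S -> u S]
uuS ⇒ uuuS   [S -> u S]
uuuS ⇒ uuuuuZ   [S -> u u Z]
uuuuuZ ⇒ uuuuuSu   [Z -> S u]
uuuuuSu ⇒ uuuuuuSu   [S -> u S]
uuuuuuSu ⇒ uuuuuuuuZu   [S -> u u Z]
uuuuuuuuZu ⇒ uuuuuuuupu   [Z -> p]

S⇒uS⇒uuS⇒uuuS⇒uuuuuZ⇒uuuuuSu⇒uuuuuuSu⇒uuuuuuuuZu⇒uuuuuuuupu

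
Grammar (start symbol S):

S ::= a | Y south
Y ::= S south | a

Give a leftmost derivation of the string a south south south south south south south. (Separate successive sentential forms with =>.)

S => Y south => S south south => Y south south south => S south south south south => Y south south south south south => S south south south south south south => Y south south south south south south south => a south south south south south south south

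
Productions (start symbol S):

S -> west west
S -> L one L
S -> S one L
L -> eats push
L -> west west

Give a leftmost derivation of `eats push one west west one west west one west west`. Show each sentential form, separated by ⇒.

S ⇒ S one L   [S -> S one L]
S one L ⇒ S one L one L   [S -> S one L]
S one L one L ⇒ L one L one L one L   [S -> L one L]
L one L one L one L ⇒ eats push one L one L one L   [L -> eats push]
eats push one L one L one L ⇒ eats push one west west one L one L   [L -> west west]
eats push one west west one L one L ⇒ eats push one west west one west west one L   [L -> west west]
eats push one west west one west west one L ⇒ eats push one west west one west west one west west   [L -> west west]

S ⇒ S one L ⇒ S one L one L ⇒ L one L one L one L ⇒ eats push one L one L one L ⇒ eats push one west west one L one L ⇒ eats push one west west one west west one L ⇒ eats push one west west one west west one west west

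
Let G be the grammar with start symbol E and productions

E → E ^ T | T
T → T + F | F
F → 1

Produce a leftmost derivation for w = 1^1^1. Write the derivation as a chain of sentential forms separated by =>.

E => E^T => E^T^T => T^T^T => F^T^T => 1^T^T => 1^F^T => 1^1^T => 1^1^F => 1^1^1

E => E^T   [E → E ^ T]
E^T => E^T^T   [E → E ^ T]
E^T^T => T^T^T   [E → T]
T^T^T => F^T^T   [T → F]
F^T^T => 1^T^T   [F → 1]
1^T^T => 1^F^T   [T → F]
1^F^T => 1^1^T   [F → 1]
1^1^T => 1^1^F   [T → F]
1^1^F => 1^1^1   [F → 1]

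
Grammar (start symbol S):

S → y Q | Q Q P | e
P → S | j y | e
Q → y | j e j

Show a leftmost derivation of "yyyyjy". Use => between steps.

S => QQP => yQP => yyP => yyS => yyQQP => yyyQP => yyyyP => yyyyjy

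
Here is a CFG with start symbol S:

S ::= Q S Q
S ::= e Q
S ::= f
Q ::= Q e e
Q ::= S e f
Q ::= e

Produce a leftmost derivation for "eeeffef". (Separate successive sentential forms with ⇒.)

S⇒QSQ⇒QeeSQ⇒eeeSQ⇒eeefQ⇒eeefSef⇒eeeffef

S ⇒ QSQ   [S ::= Q S Q]
QSQ ⇒ QeeSQ   [Q ::= Q e e]
QeeSQ ⇒ eeeSQ   [Q ::= e]
eeeSQ ⇒ eeefQ   [S ::= f]
eeefQ ⇒ eeefSef   [Q ::= S e f]
eeefSef ⇒ eeeffef   [S ::= f]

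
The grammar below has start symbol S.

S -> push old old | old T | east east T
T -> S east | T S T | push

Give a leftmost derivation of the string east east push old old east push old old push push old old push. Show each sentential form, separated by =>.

S => east east T => east east T S T => east east T S T S T => east east S east S T S T => east east push old old east S T S T => east east push old old east push old old T S T => east east push old old east push old old push S T => east east push old old east push old old push push old old T => east east push old old east push old old push push old old push

S => east east T   [S -> east east T]
east east T => east east T S T   [T -> T S T]
east east T S T => east east T S T S T   [T -> T S T]
east east T S T S T => east east S east S T S T   [T -> S east]
east east S east S T S T => east east push old old east S T S T   [S -> push old old]
east east push old old east S T S T => east east push old old east push old old T S T   [S -> push old old]
east east push old old east push old old T S T => east east push old old east push old old push S T   [T -> push]
east east push old old east push old old push S T => east east push old old east push old old push push old old T   [S -> push old old]
east east push old old east push old old push push old old T => east east push old old east push old old push push old old push   [T -> push]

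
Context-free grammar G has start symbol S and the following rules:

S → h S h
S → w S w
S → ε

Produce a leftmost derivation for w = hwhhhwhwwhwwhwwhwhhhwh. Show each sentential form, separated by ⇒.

S⇒hSh⇒hwSwh⇒hwhShwh⇒hwhhShhwh⇒hwhhhShhhwh⇒hwhhhwSwhhhwh⇒hwhhhwhShwhhhwh⇒hwhhhwhwSwhwhhhwh⇒hwhhhwhwwSwwhwhhhwh⇒hwhhhwhwwhShwwhwhhhwh⇒hwhhhwhwwhwSwhwwhwhhhwh⇒hwhhhwhwwhwwhwwhwhhhwh

S ⇒ hSh   [S → h S h]
hSh ⇒ hwSwh   [S → w S w]
hwSwh ⇒ hwhShwh   [S → h S h]
hwhShwh ⇒ hwhhShhwh   [S → h S h]
hwhhShhwh ⇒ hwhhhShhhwh   [S → h S h]
hwhhhShhhwh ⇒ hwhhhwSwhhhwh   [S → w S w]
hwhhhwSwhhhwh ⇒ hwhhhwhShwhhhwh   [S → h S h]
hwhhhwhShwhhhwh ⇒ hwhhhwhwSwhwhhhwh   [S → w S w]
hwhhhwhwSwhwhhhwh ⇒ hwhhhwhwwSwwhwhhhwh   [S → w S w]
hwhhhwhwwSwwhwhhhwh ⇒ hwhhhwhwwhShwwhwhhhwh   [S → h S h]
hwhhhwhwwhShwwhwhhhwh ⇒ hwhhhwhwwhwSwhwwhwhhhwh   [S → w S w]
hwhhhwhwwhwSwhwwhwhhhwh ⇒ hwhhhwhwwhwwhwwhwhhhwh   [S → ε]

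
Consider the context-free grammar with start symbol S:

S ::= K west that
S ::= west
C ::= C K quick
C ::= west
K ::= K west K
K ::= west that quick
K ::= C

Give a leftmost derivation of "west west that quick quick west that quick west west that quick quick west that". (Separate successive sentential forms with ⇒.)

S ⇒ K west that ⇒ C west that ⇒ C K quick west that ⇒ C K quick K quick west that ⇒ west K quick K quick west that ⇒ west west that quick quick K quick west that ⇒ west west that quick quick K west K quick west that ⇒ west west that quick quick west that quick west K quick west that ⇒ west west that quick quick west that quick west west that quick quick west that

S ⇒ K west that   [S ::= K west that]
K west that ⇒ C west that   [K ::= C]
C west that ⇒ C K quick west that   [C ::= C K quick]
C K quick west that ⇒ C K quick K quick west that   [C ::= C K quick]
C K quick K quick west that ⇒ west K quick K quick west that   [C ::= west]
west K quick K quick west that ⇒ west west that quick quick K quick west that   [K ::= west that quick]
west west that quick quick K quick west that ⇒ west west that quick quick K west K quick west that   [K ::= K west K]
west west that quick quick K west K quick west that ⇒ west west that quick quick west that quick west K quick west that   [K ::= west that quick]
west west that quick quick west that quick west K quick west that ⇒ west west that quick quick west that quick west west that quick quick west that   [K ::= west that quick]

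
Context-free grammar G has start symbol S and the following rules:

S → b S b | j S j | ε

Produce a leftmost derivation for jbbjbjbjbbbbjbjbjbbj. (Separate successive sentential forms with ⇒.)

S ⇒ jSj ⇒ jbSbj ⇒ jbbSbbj ⇒ jbbjSjbbj ⇒ jbbjbSbjbbj ⇒ jbbjbjSjbjbbj ⇒ jbbjbjbSbjbjbbj ⇒ jbbjbjbjSjbjbjbbj ⇒ jbbjbjbjbSbjbjbjbbj ⇒ jbbjbjbjbbSbbjbjbjbbj ⇒ jbbjbjbjbbbbjbjbjbbj

S ⇒ jSj   [S → j S j]
jSj ⇒ jbSbj   [S → b S b]
jbSbj ⇒ jbbSbbj   [S → b S b]
jbbSbbj ⇒ jbbjSjbbj   [S → j S j]
jbbjSjbbj ⇒ jbbjbSbjbbj   [S → b S b]
jbbjbSbjbbj ⇒ jbbjbjSjbjbbj   [S → j S j]
jbbjbjSjbjbbj ⇒ jbbjbjbSbjbjbbj   [S → b S b]
jbbjbjbSbjbjbbj ⇒ jbbjbjbjSjbjbjbbj   [S → j S j]
jbbjbjbjSjbjbjbbj ⇒ jbbjbjbjbSbjbjbjbbj   [S → b S b]
jbbjbjbjbSbjbjbjbbj ⇒ jbbjbjbjbbSbbjbjbjbbj   [S → b S b]
jbbjbjbjbbSbbjbjbjbbj ⇒ jbbjbjbjbbbbjbjbjbbj   [S → ε]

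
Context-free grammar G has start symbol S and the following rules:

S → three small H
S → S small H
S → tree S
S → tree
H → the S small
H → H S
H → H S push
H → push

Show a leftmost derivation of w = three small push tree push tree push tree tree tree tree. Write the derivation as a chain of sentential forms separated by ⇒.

S ⇒ three small H   [S → three small H]
three small H ⇒ three small H S   [H → H S]
three small H S ⇒ three small H S S   [H → H S]
three small H S S ⇒ three small H S S S   [H → H S]
three small H S S S ⇒ three small H S S S S   [H → H S]
three small H S S S S ⇒ three small H S push S S S S   [H → H S push]
three small H S push S S S S ⇒ three small H S push S push S S S S   [H → H S push]
three small H S push S push S S S S ⇒ three small push S push S push S S S S   [H → push]
three small push S push S push S S S S ⇒ three small push tree push S push S S S S   [S → tree]
three small push tree push S push S S S S ⇒ three small push tree push tree push S S S S   [S → tree]
three small push tree push tree push S S S S ⇒ three small push tree push tree push tree S S S   [S → tree]
three small push tree push tree push tree S S S ⇒ three small push tree push tree push tree tree S S   [S → tree]
three small push tree push tree push tree tree S S ⇒ three small push tree push tree push tree tree tree S   [S → tree]
three small push tree push tree push tree tree tree S ⇒ three small push tree push tree push tree tree tree tree   [S → tree]

S ⇒ three small H ⇒ three small H S ⇒ three small H S S ⇒ three small H S S S ⇒ three small H S S S S ⇒ three small H S push S S S S ⇒ three small H S push S push S S S S ⇒ three small push S push S push S S S S ⇒ three small push tree push S push S S S S ⇒ three small push tree push tree push S S S S ⇒ three small push tree push tree push tree S S S ⇒ three small push tree push tree push tree tree S S ⇒ three small push tree push tree push tree tree tree S ⇒ three small push tree push tree push tree tree tree tree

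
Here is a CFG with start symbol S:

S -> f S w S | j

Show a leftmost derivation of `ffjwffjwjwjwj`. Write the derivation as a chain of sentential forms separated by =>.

S=>fSwS=>ffSwSwS=>ffjwSwS=>ffjwfSwSwS=>ffjwffSwSwSwS=>ffjwffjwSwSwS=>ffjwffjwjwSwS=>ffjwffjwjwjwS=>ffjwffjwjwjwj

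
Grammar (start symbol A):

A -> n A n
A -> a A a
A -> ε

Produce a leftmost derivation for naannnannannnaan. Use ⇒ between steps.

A⇒nAn⇒naAan⇒naaAaan⇒naanAnaan⇒naannAnnaan⇒naannnAnnnaan⇒naannnaAannnaan⇒naannnanAnannnaan⇒naannnannannnaan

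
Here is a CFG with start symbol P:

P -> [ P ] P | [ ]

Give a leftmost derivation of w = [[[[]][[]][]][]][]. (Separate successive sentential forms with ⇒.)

P ⇒ [P]P   [P -> [ P ] P]
[P]P ⇒ [[P]P]P   [P -> [ P ] P]
[[P]P]P ⇒ [[[P]P]P]P   [P -> [ P ] P]
[[[P]P]P]P ⇒ [[[[]]P]P]P   [P -> [ ]]
[[[[]]P]P]P ⇒ [[[[]][P]P]P]P   [P -> [ P ] P]
[[[[]][P]P]P]P ⇒ [[[[]][[]]P]P]P   [P -> [ ]]
[[[[]][[]]P]P]P ⇒ [[[[]][[]][]]P]P   [P -> [ ]]
[[[[]][[]][]]P]P ⇒ [[[[]][[]][]][]]P   [P -> [ ]]
[[[[]][[]][]][]]P ⇒ [[[[]][[]][]][]][]   [P -> [ ]]

P⇒[P]P⇒[[P]P]P⇒[[[P]P]P]P⇒[[[[]]P]P]P⇒[[[[]][P]P]P]P⇒[[[[]][[]]P]P]P⇒[[[[]][[]][]]P]P⇒[[[[]][[]][]][]]P⇒[[[[]][[]][]][]][]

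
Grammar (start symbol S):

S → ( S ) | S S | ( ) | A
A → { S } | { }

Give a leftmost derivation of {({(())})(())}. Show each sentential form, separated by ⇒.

S ⇒ A   [S → A]
A ⇒ {S}   [A → { S }]
{S} ⇒ {SS}   [S → S S]
{SS} ⇒ {(S)S}   [S → ( S )]
{(S)S} ⇒ {(A)S}   [S → A]
{(A)S} ⇒ {({S})S}   [A → { S }]
{({S})S} ⇒ {({(S)})S}   [S → ( S )]
{({(S)})S} ⇒ {({(())})S}   [S → ( )]
{({(())})S} ⇒ {({(())})(S)}   [S → ( S )]
{({(())})(S)} ⇒ {({(())})(())}   [S → ( )]

S⇒A⇒{S}⇒{SS}⇒{(S)S}⇒{(A)S}⇒{({S})S}⇒{({(S)})S}⇒{({(())})S}⇒{({(())})(S)}⇒{({(())})(())}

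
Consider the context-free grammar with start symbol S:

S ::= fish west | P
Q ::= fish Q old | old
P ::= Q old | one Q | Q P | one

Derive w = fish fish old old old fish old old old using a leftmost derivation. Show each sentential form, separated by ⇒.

S ⇒ P ⇒ Q P ⇒ fish Q old P ⇒ fish fish Q old old P ⇒ fish fish old old old P ⇒ fish fish old old old Q old ⇒ fish fish old old old fish Q old old ⇒ fish fish old old old fish old old old

S ⇒ P   [S ::= P]
P ⇒ Q P   [P ::= Q P]
Q P ⇒ fish Q old P   [Q ::= fish Q old]
fish Q old P ⇒ fish fish Q old old P   [Q ::= fish Q old]
fish fish Q old old P ⇒ fish fish old old old P   [Q ::= old]
fish fish old old old P ⇒ fish fish old old old Q old   [P ::= Q old]
fish fish old old old Q old ⇒ fish fish old old old fish Q old old   [Q ::= fish Q old]
fish fish old old old fish Q old old ⇒ fish fish old old old fish old old old   [Q ::= old]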